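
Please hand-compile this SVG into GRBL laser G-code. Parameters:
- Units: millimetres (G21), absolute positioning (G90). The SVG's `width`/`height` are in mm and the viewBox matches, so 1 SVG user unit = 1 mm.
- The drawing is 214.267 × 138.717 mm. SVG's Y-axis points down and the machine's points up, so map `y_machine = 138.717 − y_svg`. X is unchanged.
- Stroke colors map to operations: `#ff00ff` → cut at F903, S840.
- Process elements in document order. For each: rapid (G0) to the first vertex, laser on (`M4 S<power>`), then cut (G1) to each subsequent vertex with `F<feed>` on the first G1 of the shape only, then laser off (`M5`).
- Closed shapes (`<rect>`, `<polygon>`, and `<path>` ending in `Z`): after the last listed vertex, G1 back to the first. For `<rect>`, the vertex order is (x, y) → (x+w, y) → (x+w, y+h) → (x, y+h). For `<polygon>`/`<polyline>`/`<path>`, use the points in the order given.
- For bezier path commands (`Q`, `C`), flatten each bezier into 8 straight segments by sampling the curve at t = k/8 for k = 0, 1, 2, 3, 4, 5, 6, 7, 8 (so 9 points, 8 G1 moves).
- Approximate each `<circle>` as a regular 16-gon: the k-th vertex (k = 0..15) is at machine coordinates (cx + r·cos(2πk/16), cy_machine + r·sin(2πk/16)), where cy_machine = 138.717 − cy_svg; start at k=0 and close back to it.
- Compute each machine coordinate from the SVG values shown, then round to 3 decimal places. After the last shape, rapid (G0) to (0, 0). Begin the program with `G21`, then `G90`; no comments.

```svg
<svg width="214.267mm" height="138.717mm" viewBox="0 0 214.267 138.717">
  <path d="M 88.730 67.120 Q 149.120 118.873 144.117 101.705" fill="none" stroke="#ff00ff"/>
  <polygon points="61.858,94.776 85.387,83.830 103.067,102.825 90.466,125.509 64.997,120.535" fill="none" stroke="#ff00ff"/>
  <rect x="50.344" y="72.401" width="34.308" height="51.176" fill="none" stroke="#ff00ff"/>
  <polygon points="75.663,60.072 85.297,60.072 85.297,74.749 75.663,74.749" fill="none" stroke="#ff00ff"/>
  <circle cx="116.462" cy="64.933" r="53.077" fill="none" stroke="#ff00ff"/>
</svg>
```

G21
G90
G0 X88.730 Y71.597
M4 S840
G1 X102.806 Y59.736 F903
G1 X114.838 Y50.028
G1 X124.827 Y42.474
G1 X132.772 Y37.074
G1 X138.673 Y33.828
G1 X142.531 Y32.736
G1 X144.346 Y33.797
G1 X144.117 Y37.012
M5
G0 X61.858 Y43.941
M4 S840
G1 X85.387 Y54.887 F903
G1 X103.067 Y35.892
G1 X90.466 Y13.208
G1 X64.997 Y18.182
G1 X61.858 Y43.941
M5
G0 X50.344 Y66.316
M4 S840
G1 X84.652 Y66.316 F903
G1 X84.652 Y15.140
G1 X50.344 Y15.140
G1 X50.344 Y66.316
M5
G0 X75.663 Y78.645
M4 S840
G1 X85.297 Y78.645 F903
G1 X85.297 Y63.968
G1 X75.663 Y63.968
G1 X75.663 Y78.645
M5
G0 X169.539 Y73.784
M4 S840
G1 X165.499 Y94.096 F903
G1 X153.993 Y111.315
G1 X136.774 Y122.821
G1 X116.462 Y126.861
G1 X96.150 Y122.821
G1 X78.931 Y111.315
G1 X67.425 Y94.096
G1 X63.385 Y73.784
G1 X67.425 Y53.472
G1 X78.931 Y36.253
G1 X96.150 Y24.747
G1 X116.462 Y20.707
G1 X136.774 Y24.747
G1 X153.993 Y36.253
G1 X165.499 Y53.472
G1 X169.539 Y73.784
M5
G0 X0.000 Y0.000

Since the viewBox matches the mm dimensions, user units are millimetres directly. The only transform is the Y-flip y_m = 138.717 − y_svg.

Shape 1 is a quadratic bezier drawn with `<path>`. Its stroke #ff00ff means cut at S840, F903. After flipping Y the toolpath is (88.730,71.597) → (102.806,59.736) → (114.838,50.028) → (124.827,42.474) → (132.772,37.074) → (138.673,33.828) → (142.531,32.736) → (144.346,33.797) → (144.117,37.012).

Shape 2 is a regular polygon drawn with `<polygon>`. Its stroke #ff00ff means cut at S840, F903. After flipping Y the toolpath is (61.858,43.941) → (85.387,54.887) → (103.067,35.892) → (90.466,13.208) → (64.997,18.182) → (61.858,43.941), returning to the start.

Shape 3 is a rectangle drawn with `<rect>`. Its stroke #ff00ff means cut at S840, F903. After flipping Y the toolpath is (50.344,66.316) → (84.652,66.316) → (84.652,15.140) → (50.344,15.140) → (50.344,66.316), returning to the start.

Shape 4 is a rectangle drawn with `<polygon>`. Its stroke #ff00ff means cut at S840, F903. After flipping Y the toolpath is (75.663,78.645) → (85.297,78.645) → (85.297,63.968) → (75.663,63.968) → (75.663,78.645), returning to the start.

Shape 5 is a circle drawn with `<circle>`. Its stroke #ff00ff means cut at S840, F903. After flipping Y the toolpath is (169.539,73.784) → (165.499,94.096) → (153.993,111.315) → (136.774,122.821) → (116.462,126.861) → (96.150,122.821) → (78.931,111.315) → (67.425,94.096) → (63.385,73.784) → (67.425,53.472) → (78.931,36.253) → (96.150,24.747) → (116.462,20.707) → (136.774,24.747) → (153.993,36.253) → (165.499,53.472) → (169.539,73.784), returning to the start.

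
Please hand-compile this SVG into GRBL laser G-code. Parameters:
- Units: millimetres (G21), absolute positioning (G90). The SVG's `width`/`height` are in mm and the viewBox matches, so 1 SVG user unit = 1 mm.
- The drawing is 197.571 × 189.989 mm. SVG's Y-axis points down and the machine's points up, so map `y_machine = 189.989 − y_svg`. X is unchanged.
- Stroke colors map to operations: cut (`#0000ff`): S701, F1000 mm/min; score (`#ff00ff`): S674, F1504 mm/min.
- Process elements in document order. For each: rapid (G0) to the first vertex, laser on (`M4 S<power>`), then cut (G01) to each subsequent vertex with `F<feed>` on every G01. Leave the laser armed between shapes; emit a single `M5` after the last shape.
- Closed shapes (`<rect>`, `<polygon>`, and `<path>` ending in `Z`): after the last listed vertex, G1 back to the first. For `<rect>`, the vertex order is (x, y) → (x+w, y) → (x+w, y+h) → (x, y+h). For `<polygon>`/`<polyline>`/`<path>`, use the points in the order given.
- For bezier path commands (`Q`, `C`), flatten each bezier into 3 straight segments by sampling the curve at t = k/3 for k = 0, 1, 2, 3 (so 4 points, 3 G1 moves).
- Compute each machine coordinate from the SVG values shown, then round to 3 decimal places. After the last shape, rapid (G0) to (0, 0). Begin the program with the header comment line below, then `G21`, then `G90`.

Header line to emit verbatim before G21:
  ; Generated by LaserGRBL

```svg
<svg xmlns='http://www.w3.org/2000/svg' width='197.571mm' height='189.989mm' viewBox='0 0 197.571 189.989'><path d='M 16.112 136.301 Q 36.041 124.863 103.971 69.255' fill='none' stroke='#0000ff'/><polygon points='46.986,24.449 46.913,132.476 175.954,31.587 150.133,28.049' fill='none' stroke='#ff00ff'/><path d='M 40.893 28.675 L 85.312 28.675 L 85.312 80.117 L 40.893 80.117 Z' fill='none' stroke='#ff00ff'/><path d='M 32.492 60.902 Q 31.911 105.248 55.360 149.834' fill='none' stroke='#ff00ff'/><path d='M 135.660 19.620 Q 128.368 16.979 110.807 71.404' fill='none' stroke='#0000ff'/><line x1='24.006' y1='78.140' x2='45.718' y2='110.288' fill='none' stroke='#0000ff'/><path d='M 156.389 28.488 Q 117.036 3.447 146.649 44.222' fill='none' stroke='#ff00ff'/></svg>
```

; Generated by LaserGRBL
G21
G90
G0 X16.112 Y53.688
M4 S701
G01 X34.731 Y66.221 F1000
G01 X64.018 Y88.570 F1000
G01 X103.971 Y120.734 F1000
G0 X46.986 Y165.540
M4 S674
G01 X46.913 Y57.513 F1504
G01 X175.954 Y158.402 F1504
G01 X150.133 Y161.940 F1504
G01 X46.986 Y165.540 F1504
G0 X40.893 Y161.314
M4 S674
G01 X85.312 Y161.314 F1504
G01 X85.312 Y109.872 F1504
G01 X40.893 Y109.872 F1504
G01 X40.893 Y161.314 F1504
G0 X32.492 Y129.087
M4 S674
G01 X34.775 Y99.496 F1504
G01 X42.397 Y69.852 F1504
G01 X55.360 Y40.155 F1504
G0 X135.660 Y170.369
M4 S701
G01 X129.658 Y165.789 F1000
G01 X121.373 Y148.528 F1000
G01 X110.807 Y118.585 F1000
G0 X24.006 Y111.849
M4 S701
G01 X45.718 Y79.701 F1000
G0 X156.389 Y161.501
M4 S674
G01 X137.817 Y170.882 F1504
G01 X134.570 Y165.637 F1504
G01 X146.649 Y145.767 F1504
M5
G0 X0.000 Y0.000

viewBox `0 0 197.571 189.989` with mm width/height → 1 unit = 1 mm. Flip: y_m = 189.989 − y_svg.

**Shape 1** — `<path>` quadratic bezier, stroke `#0000ff` → cut (S701, F1000). Control points (SVG): P0=(16.112,136.301), P1=(36.041,124.863), P2=(103.971,69.255); sampled at t=k/3. Machine vertices: (16.112,53.688) → (34.731,66.221) → (64.018,88.570) → (103.971,120.734). Open path.

**Shape 2** — `<polygon>` closed polygon, stroke `#ff00ff` → score (S674, F1504). Machine vertices: (46.986,165.540) → (46.913,57.513) → (175.954,158.402) → (150.133,161.940) → (46.986,165.540). Closed: final G1 returns to the first vertex.

**Shape 3** — `<path>` rectangle, stroke `#ff00ff` → score (S674, F1504). Machine vertices: (40.893,161.314) → (85.312,161.314) → (85.312,109.872) → (40.893,109.872) → (40.893,161.314). Closed: final G1 returns to the first vertex.

**Shape 4** — `<path>` quadratic bezier, stroke `#ff00ff` → score (S674, F1504). Control points (SVG): P0=(32.492,60.902), P1=(31.911,105.248), P2=(55.360,149.834); sampled at t=k/3. Machine vertices: (32.492,129.087) → (34.775,99.496) → (42.397,69.852) → (55.360,40.155). Open path.

**Shape 5** — `<path>` quadratic bezier, stroke `#0000ff` → cut (S701, F1000). Control points (SVG): P0=(135.660,19.620), P1=(128.368,16.979), P2=(110.807,71.404); sampled at t=k/3. Machine vertices: (135.660,170.369) → (129.658,165.789) → (121.373,148.528) → (110.807,118.585). Open path.

**Shape 6** — `<line>` line segment, stroke `#0000ff` → cut (S701, F1000). Machine vertices: (24.006,111.849) → (45.718,79.701). Open path.

**Shape 7** — `<path>` quadratic bezier, stroke `#ff00ff` → score (S674, F1504). Control points (SVG): P0=(156.389,28.488), P1=(117.036,3.447), P2=(146.649,44.222); sampled at t=k/3. Machine vertices: (156.389,161.501) → (137.817,170.882) → (134.570,165.637) → (146.649,145.767). Open path.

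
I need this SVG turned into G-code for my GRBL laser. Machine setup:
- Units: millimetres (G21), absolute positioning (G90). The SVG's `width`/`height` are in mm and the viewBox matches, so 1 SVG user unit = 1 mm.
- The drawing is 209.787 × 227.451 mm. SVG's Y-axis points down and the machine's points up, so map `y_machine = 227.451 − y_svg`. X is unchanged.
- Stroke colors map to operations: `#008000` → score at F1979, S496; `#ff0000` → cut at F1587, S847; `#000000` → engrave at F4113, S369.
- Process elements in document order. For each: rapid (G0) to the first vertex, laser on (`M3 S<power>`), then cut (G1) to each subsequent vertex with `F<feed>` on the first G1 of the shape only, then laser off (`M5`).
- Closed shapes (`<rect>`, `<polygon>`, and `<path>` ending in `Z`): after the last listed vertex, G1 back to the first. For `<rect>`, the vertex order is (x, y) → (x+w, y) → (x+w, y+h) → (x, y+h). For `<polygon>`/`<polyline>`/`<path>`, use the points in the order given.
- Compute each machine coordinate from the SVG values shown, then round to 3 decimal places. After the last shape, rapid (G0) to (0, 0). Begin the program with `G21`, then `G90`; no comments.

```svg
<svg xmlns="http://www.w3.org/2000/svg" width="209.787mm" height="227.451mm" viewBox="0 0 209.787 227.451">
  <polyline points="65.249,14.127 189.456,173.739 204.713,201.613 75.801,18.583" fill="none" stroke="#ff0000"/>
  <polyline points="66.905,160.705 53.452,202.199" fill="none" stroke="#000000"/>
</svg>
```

1 u = 1 mm; y_m = 227.451 − y.

[1] `<polyline>` open polyline, #ff0000→cut S847 F1587: (65.249,213.324) → (189.456,53.712) → (204.713,25.838) → (75.801,208.868)

[2] `<polyline>` line segment, #000000→engrave S369 F4113: (66.905,66.746) → (53.452,25.252)

G21
G90
G0 X65.249 Y213.324
M3 S847
G1 X189.456 Y53.712 F1587
G1 X204.713 Y25.838
G1 X75.801 Y208.868
M5
G0 X66.905 Y66.746
M3 S369
G1 X53.452 Y25.252 F4113
M5
G0 X0.000 Y0.000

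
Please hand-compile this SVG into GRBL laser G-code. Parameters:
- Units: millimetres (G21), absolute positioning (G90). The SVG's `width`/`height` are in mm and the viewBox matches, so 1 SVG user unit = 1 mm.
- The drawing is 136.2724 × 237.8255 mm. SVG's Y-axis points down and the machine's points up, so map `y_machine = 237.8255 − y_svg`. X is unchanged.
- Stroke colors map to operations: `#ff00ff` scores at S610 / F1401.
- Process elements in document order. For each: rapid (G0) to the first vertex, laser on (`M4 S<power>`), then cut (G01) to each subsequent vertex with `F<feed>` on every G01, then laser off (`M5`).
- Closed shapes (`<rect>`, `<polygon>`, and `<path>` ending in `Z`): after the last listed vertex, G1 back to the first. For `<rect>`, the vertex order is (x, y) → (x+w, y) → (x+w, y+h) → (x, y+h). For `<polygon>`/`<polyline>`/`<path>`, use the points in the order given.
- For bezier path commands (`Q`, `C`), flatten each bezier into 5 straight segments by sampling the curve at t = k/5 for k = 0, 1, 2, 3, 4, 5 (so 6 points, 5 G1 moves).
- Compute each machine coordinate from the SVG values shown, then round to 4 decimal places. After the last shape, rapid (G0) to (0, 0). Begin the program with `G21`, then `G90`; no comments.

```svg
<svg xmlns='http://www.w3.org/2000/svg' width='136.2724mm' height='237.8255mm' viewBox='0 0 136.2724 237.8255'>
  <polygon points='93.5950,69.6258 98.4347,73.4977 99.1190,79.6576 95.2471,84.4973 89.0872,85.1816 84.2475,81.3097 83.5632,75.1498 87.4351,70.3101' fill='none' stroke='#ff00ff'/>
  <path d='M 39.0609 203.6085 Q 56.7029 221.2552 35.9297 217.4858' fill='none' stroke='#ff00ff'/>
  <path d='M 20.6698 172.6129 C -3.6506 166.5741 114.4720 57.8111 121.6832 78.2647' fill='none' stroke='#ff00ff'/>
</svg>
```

1 u = 1 mm; y_m = 237.8255 − y.

[1] `<polygon>` regular polygon, #ff00ff→score S610 F1401: (93.5950,168.1997) → (98.4347,164.3278) → (99.1190,158.1679) → (95.2471,153.3282) → (89.0872,152.6439) → (84.2475,156.5158) → (83.5632,162.6757) → (87.4351,167.5154) → (93.5950,168.1997) (closed)

[2] `<path>` quadratic bezier, #ff00ff→score S610 F1401: (39.0609,34.2170) → (44.5811,28.0150) → (47.0281,23.5262) → (46.4018,20.7508) → (42.7024,19.6886) → (35.9297,20.3397)

[3] `<path>` cubic bezier, #ff00ff→score S610 F1401: (20.6698,65.2126) → (21.1439,79.3073) → (43.6433,106.9226) → (76.0070,136.9254) → (106.0739,158.1825) → (121.6832,159.5608)

G21
G90
G0 X93.5950 Y168.1997
M4 S610
G01 X98.4347 Y164.3278 F1401
G01 X99.1190 Y158.1679 F1401
G01 X95.2471 Y153.3282 F1401
G01 X89.0872 Y152.6439 F1401
G01 X84.2475 Y156.5158 F1401
G01 X83.5632 Y162.6757 F1401
G01 X87.4351 Y167.5154 F1401
G01 X93.5950 Y168.1997 F1401
M5
G0 X39.0609 Y34.2170
M4 S610
G01 X44.5811 Y28.0150 F1401
G01 X47.0281 Y23.5262 F1401
G01 X46.4018 Y20.7508 F1401
G01 X42.7024 Y19.6886 F1401
G01 X35.9297 Y20.3397 F1401
M5
G0 X20.6698 Y65.2126
M4 S610
G01 X21.1439 Y79.3073 F1401
G01 X43.6433 Y106.9226 F1401
G01 X76.0070 Y136.9254 F1401
G01 X106.0739 Y158.1825 F1401
G01 X121.6832 Y159.5608 F1401
M5
G0 X0.0000 Y0.0000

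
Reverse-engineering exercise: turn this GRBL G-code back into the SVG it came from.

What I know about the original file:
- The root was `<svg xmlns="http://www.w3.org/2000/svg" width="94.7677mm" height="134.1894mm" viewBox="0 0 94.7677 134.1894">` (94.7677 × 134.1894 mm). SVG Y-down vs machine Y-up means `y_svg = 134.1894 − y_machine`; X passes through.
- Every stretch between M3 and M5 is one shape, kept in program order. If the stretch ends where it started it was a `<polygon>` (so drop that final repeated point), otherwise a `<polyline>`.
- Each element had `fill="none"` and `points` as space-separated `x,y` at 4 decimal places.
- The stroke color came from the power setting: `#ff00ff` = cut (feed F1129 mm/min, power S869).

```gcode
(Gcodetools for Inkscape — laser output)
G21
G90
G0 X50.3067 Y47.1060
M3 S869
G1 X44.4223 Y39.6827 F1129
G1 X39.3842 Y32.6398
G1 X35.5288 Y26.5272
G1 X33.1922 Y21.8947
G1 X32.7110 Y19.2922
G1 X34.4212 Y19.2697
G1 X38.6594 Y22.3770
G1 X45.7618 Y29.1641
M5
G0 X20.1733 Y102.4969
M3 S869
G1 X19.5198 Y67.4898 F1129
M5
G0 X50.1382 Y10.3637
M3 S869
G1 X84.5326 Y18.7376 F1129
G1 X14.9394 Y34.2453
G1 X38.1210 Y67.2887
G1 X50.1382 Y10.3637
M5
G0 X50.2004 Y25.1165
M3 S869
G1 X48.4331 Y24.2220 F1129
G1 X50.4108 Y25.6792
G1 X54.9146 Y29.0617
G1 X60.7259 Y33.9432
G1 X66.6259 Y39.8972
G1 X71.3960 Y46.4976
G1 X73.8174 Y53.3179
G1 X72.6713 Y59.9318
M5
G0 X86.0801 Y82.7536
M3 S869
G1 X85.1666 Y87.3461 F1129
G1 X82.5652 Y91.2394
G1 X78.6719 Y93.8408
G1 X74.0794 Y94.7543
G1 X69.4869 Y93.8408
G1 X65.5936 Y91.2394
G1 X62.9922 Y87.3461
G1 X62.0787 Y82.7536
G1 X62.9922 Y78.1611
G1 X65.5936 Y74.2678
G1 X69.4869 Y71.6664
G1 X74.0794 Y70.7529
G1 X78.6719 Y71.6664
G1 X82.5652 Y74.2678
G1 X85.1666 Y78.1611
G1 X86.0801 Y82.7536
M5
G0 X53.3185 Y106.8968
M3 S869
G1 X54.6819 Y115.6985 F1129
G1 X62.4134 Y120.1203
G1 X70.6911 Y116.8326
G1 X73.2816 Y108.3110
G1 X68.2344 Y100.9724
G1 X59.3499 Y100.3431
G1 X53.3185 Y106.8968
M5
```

<svg xmlns="http://www.w3.org/2000/svg" width="94.7677mm" height="134.1894mm" viewBox="0 0 94.7677 134.1894">
  <polyline points="50.3067,87.0834 44.4223,94.5067 39.3842,101.5496 35.5288,107.6622 33.1922,112.2947 32.7110,114.8972 34.4212,114.9197 38.6594,111.8124 45.7618,105.0253" fill="none" stroke="#ff00ff"/>
  <polyline points="20.1733,31.6925 19.5198,66.6996" fill="none" stroke="#ff00ff"/>
  <polygon points="50.1382,123.8257 84.5326,115.4518 14.9394,99.9441 38.1210,66.9007" fill="none" stroke="#ff00ff"/>
  <polyline points="50.2004,109.0729 48.4331,109.9674 50.4108,108.5102 54.9146,105.1277 60.7259,100.2462 66.6259,94.2922 71.3960,87.6918 73.8174,80.8715 72.6713,74.2576" fill="none" stroke="#ff00ff"/>
  <polygon points="86.0801,51.4358 85.1666,46.8433 82.5652,42.9500 78.6719,40.3486 74.0794,39.4351 69.4869,40.3486 65.5936,42.9500 62.9922,46.8433 62.0787,51.4358 62.9922,56.0283 65.5936,59.9216 69.4869,62.5230 74.0794,63.4365 78.6719,62.5230 82.5652,59.9216 85.1666,56.0283" fill="none" stroke="#ff00ff"/>
  <polygon points="53.3185,27.2926 54.6819,18.4909 62.4134,14.0691 70.6911,17.3568 73.2816,25.8784 68.2344,33.2170 59.3499,33.8463" fill="none" stroke="#ff00ff"/>
</svg>

Machine Y-up, SVG Y-down with viewBox height 134.1894, so y_svg = 134.1894 − y_machine; X carries over. Every run uses S869, so all elements get stroke `#ff00ff` (cut).

Run 1: The run is open, so emit a `<polyline>` with points (Y-flipped): 50.3067,87.0834 44.4223,94.5067 39.3842,101.5496 35.5288,107.6622 33.1922,112.2947 32.7110,114.8972 34.4212,114.9197 38.6594,111.8124 45.7618,105.0253.

Run 2: The run is open, so emit a `<polyline>` with points (Y-flipped): 20.1733,31.6925 19.5198,66.6996.

Run 3: The run returns to its start, so emit a `<polygon>` with points (Y-flipped): 50.1382,123.8257 84.5326,115.4518 14.9394,99.9441 38.1210,66.9007.

Run 4: The run is open, so emit a `<polyline>` with points (Y-flipped): 50.2004,109.0729 48.4331,109.9674 50.4108,108.5102 54.9146,105.1277 60.7259,100.2462 66.6259,94.2922 71.3960,87.6918 73.8174,80.8715 72.6713,74.2576.

Run 5: The run returns to its start, so emit a `<polygon>` with points (Y-flipped): 86.0801,51.4358 85.1666,46.8433 82.5652,42.9500 78.6719,40.3486 74.0794,39.4351 69.4869,40.3486 65.5936,42.9500 62.9922,46.8433 62.0787,51.4358 62.9922,56.0283 65.5936,59.9216 69.4869,62.5230 74.0794,63.4365 78.6719,62.5230 82.5652,59.9216 85.1666,56.0283.

Run 6: The run returns to its start, so emit a `<polygon>` with points (Y-flipped): 53.3185,27.2926 54.6819,18.4909 62.4134,14.0691 70.6911,17.3568 73.2816,25.8784 68.2344,33.2170 59.3499,33.8463.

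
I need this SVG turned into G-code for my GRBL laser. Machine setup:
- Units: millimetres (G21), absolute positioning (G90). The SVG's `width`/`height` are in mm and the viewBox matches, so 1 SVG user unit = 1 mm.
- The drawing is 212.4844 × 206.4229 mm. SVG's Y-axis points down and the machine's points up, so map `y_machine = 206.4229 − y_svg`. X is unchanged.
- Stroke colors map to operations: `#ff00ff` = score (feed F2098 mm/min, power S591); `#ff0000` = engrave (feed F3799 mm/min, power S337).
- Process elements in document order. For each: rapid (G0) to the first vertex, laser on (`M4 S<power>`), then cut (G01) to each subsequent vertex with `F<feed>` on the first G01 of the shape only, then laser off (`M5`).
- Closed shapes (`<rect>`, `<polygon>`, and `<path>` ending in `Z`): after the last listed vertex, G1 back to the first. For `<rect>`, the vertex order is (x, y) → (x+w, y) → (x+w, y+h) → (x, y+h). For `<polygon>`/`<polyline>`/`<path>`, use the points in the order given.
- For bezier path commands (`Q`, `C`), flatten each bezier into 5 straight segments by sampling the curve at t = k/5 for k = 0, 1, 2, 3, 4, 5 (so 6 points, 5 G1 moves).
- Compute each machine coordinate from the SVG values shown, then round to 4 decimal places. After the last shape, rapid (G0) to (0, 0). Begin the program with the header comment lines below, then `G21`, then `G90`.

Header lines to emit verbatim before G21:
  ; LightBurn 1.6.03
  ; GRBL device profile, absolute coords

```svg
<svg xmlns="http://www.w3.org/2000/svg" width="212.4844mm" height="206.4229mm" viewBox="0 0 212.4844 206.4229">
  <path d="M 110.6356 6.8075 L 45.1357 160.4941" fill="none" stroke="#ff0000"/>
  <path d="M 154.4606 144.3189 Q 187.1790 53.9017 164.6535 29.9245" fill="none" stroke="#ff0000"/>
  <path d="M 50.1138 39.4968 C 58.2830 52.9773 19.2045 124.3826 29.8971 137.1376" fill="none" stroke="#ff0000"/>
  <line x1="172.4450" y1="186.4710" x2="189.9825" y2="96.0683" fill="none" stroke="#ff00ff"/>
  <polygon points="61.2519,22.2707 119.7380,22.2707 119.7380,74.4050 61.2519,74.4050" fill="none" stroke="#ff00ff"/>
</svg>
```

1 u = 1 mm; y_m = 206.4229 − y.

[1] `<path>` line segment, #ff0000→engrave S337 F3799: (110.6356,199.6154) → (45.1357,45.9288)

[2] `<path>` quadratic bezier, #ff0000→engrave S337 F3799: (154.4606,62.1040) → (165.3382,95.6133) → (171.7963,123.8074) → (173.8349,146.6862) → (171.4539,164.2499) → (164.6535,176.4984)

[3] `<path>` cubic bezier, #ff0000→engrave S337 F3799: (50.1138,166.9261) → (50.1217,152.8194) → (43.4471,130.4064) → (34.7469,105.2826) → (28.6779,83.0437) → (29.8971,69.2853)

[4] `<line>` line segment, #ff00ff→score S591 F2098: (172.4450,19.9519) → (189.9825,110.3546)

[5] `<polygon>` rectangle, #ff00ff→score S591 F2098: (61.2519,184.1522) → (119.7380,184.1522) → (119.7380,132.0179) → (61.2519,132.0179) → (61.2519,184.1522) (closed)

; LightBurn 1.6.03
; GRBL device profile, absolute coords
G21
G90
G0 X110.6356 Y199.6154
M4 S337
G01 X45.1357 Y45.9288 F3799
M5
G0 X154.4606 Y62.1040
M4 S337
G01 X165.3382 Y95.6133 F3799
G01 X171.7963 Y123.8074
G01 X173.8349 Y146.6862
G01 X171.4539 Y164.2499
G01 X164.6535 Y176.4984
M5
G0 X50.1138 Y166.9261
M4 S337
G01 X50.1217 Y152.8194 F3799
G01 X43.4471 Y130.4064
G01 X34.7469 Y105.2826
G01 X28.6779 Y83.0437
G01 X29.8971 Y69.2853
M5
G0 X172.4450 Y19.9519
M4 S591
G01 X189.9825 Y110.3546 F2098
M5
G0 X61.2519 Y184.1522
M4 S591
G01 X119.7380 Y184.1522 F2098
G01 X119.7380 Y132.0179
G01 X61.2519 Y132.0179
G01 X61.2519 Y184.1522
M5
G0 X0.0000 Y0.0000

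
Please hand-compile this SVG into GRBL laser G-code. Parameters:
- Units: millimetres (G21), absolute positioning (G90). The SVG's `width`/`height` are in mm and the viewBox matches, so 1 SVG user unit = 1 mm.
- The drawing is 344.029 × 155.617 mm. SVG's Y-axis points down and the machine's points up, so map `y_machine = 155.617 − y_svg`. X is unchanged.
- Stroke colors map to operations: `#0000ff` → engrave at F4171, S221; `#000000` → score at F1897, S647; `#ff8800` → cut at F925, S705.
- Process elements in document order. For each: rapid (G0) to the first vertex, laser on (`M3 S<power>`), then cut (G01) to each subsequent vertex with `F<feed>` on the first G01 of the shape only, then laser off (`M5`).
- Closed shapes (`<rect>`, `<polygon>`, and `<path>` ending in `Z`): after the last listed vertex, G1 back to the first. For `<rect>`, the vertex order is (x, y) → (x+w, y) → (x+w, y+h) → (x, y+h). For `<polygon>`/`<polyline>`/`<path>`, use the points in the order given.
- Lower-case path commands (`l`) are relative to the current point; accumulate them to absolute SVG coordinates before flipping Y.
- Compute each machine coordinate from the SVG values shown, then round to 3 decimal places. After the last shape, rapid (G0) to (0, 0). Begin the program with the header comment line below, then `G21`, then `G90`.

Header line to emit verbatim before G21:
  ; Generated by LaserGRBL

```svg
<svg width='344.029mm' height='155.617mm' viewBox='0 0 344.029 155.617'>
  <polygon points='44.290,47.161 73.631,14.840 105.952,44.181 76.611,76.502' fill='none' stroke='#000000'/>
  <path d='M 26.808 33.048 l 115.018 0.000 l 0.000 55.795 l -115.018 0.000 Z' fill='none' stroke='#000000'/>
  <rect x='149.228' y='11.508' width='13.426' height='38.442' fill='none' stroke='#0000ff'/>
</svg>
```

; Generated by LaserGRBL
G21
G90
G0 X44.290 Y108.456
M3 S647
G01 X73.631 Y140.777 F1897
G01 X105.952 Y111.436
G01 X76.611 Y79.115
G01 X44.290 Y108.456
M5
G0 X26.808 Y122.569
M3 S647
G01 X141.826 Y122.569 F1897
G01 X141.826 Y66.774
G01 X26.808 Y66.774
G01 X26.808 Y122.569
M5
G0 X149.228 Y144.109
M3 S221
G01 X162.654 Y144.109 F4171
G01 X162.654 Y105.667
G01 X149.228 Y105.667
G01 X149.228 Y144.109
M5
G0 X0.000 Y0.000

1 u = 1 mm; y_m = 155.617 − y.

[1] `<polygon>` regular polygon, #000000→score S647 F1897: (44.290,108.456) → (73.631,140.777) → (105.952,111.436) → (76.611,79.115) → (44.290,108.456) (closed)

[2] `<path>` rectangle, #000000→score S647 F1897: (26.808,122.569) → (141.826,122.569) → (141.826,66.774) → (26.808,66.774) → (26.808,122.569) (closed)

[3] `<rect>` rectangle, #0000ff→engrave S221 F4171: (149.228,144.109) → (162.654,144.109) → (162.654,105.667) → (149.228,105.667) → (149.228,144.109) (closed)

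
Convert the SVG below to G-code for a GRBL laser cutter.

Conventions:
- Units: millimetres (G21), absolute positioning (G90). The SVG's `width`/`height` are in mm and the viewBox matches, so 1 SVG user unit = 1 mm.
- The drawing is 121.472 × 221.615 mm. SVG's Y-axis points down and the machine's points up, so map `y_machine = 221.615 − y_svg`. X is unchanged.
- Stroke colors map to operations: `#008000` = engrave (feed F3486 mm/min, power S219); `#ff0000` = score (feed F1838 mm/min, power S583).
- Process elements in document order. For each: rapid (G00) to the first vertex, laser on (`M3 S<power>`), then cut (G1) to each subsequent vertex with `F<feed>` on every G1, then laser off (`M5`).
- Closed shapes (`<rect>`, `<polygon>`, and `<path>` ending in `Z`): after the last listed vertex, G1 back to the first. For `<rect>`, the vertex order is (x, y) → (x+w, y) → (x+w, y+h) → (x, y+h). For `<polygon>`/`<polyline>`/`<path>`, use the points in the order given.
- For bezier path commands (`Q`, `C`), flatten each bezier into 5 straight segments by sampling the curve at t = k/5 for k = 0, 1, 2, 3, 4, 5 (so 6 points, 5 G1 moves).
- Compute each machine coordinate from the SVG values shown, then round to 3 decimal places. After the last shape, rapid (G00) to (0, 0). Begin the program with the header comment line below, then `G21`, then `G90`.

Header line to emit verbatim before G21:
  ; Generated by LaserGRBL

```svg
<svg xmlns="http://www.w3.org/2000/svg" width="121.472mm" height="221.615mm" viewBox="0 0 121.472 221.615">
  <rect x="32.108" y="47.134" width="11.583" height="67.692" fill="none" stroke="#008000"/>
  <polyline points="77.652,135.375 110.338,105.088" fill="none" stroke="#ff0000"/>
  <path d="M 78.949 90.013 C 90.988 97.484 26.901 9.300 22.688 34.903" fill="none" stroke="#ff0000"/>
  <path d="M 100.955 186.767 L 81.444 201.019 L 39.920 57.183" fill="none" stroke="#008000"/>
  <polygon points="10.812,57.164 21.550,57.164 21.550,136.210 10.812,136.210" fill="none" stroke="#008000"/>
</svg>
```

1 u = 1 mm; y_m = 221.615 − y.

[1] `<rect>` rectangle, #008000→engrave S219 F3486: (32.108,174.481) → (43.691,174.481) → (43.691,106.789) → (32.108,106.789) → (32.108,174.481) (closed)

[2] `<polyline>` line segment, #ff0000→score S583 F1838: (77.652,86.240) → (110.338,116.527)

[3] `<path>` cubic bezier, #ff0000→score S583 F1838: (78.949,131.602) → (78.125,136.922) → (65.559,155.147) → (47.779,176.222) → (31.313,190.095) → (22.688,186.712)

[4] `<path>` open polyline, #008000→engrave S219 F3486: (100.955,34.848) → (81.444,20.596) → (39.920,164.432)

[5] `<polygon>` rectangle, #008000→engrave S219 F3486: (10.812,164.451) → (21.550,164.451) → (21.550,85.405) → (10.812,85.405) → (10.812,164.451) (closed)

; Generated by LaserGRBL
G21
G90
G00 X32.108 Y174.481
M3 S219
G1 X43.691 Y174.481 F3486
G1 X43.691 Y106.789 F3486
G1 X32.108 Y106.789 F3486
G1 X32.108 Y174.481 F3486
M5
G00 X77.652 Y86.240
M3 S583
G1 X110.338 Y116.527 F1838
M5
G00 X78.949 Y131.602
M3 S583
G1 X78.125 Y136.922 F1838
G1 X65.559 Y155.147 F1838
G1 X47.779 Y176.222 F1838
G1 X31.313 Y190.095 F1838
G1 X22.688 Y186.712 F1838
M5
G00 X100.955 Y34.848
M3 S219
G1 X81.444 Y20.596 F3486
G1 X39.920 Y164.432 F3486
M5
G00 X10.812 Y164.451
M3 S219
G1 X21.550 Y164.451 F3486
G1 X21.550 Y85.405 F3486
G1 X10.812 Y85.405 F3486
G1 X10.812 Y164.451 F3486
M5
G00 X0.000 Y0.000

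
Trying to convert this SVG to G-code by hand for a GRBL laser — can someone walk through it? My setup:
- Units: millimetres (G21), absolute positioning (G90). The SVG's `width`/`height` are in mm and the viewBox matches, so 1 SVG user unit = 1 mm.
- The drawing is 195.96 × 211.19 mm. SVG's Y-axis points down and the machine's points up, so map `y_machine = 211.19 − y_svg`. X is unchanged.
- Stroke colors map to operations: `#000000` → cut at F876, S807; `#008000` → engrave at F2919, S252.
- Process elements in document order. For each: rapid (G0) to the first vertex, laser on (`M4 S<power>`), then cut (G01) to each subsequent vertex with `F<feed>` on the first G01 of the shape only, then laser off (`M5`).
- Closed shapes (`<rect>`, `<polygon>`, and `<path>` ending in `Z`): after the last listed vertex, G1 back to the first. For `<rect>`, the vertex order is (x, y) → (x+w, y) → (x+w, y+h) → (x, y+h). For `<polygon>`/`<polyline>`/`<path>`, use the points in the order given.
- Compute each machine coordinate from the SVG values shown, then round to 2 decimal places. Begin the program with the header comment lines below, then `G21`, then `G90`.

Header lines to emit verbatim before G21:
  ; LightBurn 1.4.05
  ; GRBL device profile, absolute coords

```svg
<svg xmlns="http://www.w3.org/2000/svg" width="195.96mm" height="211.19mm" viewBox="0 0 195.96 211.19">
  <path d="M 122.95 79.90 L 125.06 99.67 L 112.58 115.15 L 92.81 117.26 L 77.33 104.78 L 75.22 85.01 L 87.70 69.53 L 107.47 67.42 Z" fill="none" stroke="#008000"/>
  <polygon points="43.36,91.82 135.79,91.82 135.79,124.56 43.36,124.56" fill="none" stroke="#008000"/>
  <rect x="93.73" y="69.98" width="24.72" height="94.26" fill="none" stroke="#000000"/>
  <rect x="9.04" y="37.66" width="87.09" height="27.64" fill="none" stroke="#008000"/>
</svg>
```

Since the viewBox matches the mm dimensions, user units are millimetres directly. The only transform is the Y-flip y_m = 211.19 − y_svg.

Shape 1 is a regular polygon drawn with `<path>`. Its stroke #008000 means engrave at S252, F2919. After flipping Y the toolpath is (122.95,131.29) → (125.06,111.52) → (112.58,96.04) → (92.81,93.93) → (77.33,106.41) → (75.22,126.18) → (87.70,141.66) → (107.47,143.77) → (122.95,131.29), returning to the start.

Shape 2 is a rectangle drawn with `<polygon>`. Its stroke #008000 means engrave at S252, F2919. After flipping Y the toolpath is (43.36,119.37) → (135.79,119.37) → (135.79,86.63) → (43.36,86.63) → (43.36,119.37), returning to the start.

Shape 3 is a rectangle drawn with `<rect>`. Its stroke #000000 means cut at S807, F876. After flipping Y the toolpath is (93.73,141.21) → (118.45,141.21) → (118.45,46.95) → (93.73,46.95) → (93.73,141.21), returning to the start.

Shape 4 is a rectangle drawn with `<rect>`. Its stroke #008000 means engrave at S252, F2919. After flipping Y the toolpath is (9.04,173.53) → (96.13,173.53) → (96.13,145.89) → (9.04,145.89) → (9.04,173.53), returning to the start.

; LightBurn 1.4.05
; GRBL device profile, absolute coords
G21
G90
G0 X122.95 Y131.29
M4 S252
G01 X125.06 Y111.52 F2919
G01 X112.58 Y96.04
G01 X92.81 Y93.93
G01 X77.33 Y106.41
G01 X75.22 Y126.18
G01 X87.70 Y141.66
G01 X107.47 Y143.77
G01 X122.95 Y131.29
M5
G0 X43.36 Y119.37
M4 S252
G01 X135.79 Y119.37 F2919
G01 X135.79 Y86.63
G01 X43.36 Y86.63
G01 X43.36 Y119.37
M5
G0 X93.73 Y141.21
M4 S807
G01 X118.45 Y141.21 F876
G01 X118.45 Y46.95
G01 X93.73 Y46.95
G01 X93.73 Y141.21
M5
G0 X9.04 Y173.53
M4 S252
G01 X96.13 Y173.53 F2919
G01 X96.13 Y145.89
G01 X9.04 Y145.89
G01 X9.04 Y173.53
M5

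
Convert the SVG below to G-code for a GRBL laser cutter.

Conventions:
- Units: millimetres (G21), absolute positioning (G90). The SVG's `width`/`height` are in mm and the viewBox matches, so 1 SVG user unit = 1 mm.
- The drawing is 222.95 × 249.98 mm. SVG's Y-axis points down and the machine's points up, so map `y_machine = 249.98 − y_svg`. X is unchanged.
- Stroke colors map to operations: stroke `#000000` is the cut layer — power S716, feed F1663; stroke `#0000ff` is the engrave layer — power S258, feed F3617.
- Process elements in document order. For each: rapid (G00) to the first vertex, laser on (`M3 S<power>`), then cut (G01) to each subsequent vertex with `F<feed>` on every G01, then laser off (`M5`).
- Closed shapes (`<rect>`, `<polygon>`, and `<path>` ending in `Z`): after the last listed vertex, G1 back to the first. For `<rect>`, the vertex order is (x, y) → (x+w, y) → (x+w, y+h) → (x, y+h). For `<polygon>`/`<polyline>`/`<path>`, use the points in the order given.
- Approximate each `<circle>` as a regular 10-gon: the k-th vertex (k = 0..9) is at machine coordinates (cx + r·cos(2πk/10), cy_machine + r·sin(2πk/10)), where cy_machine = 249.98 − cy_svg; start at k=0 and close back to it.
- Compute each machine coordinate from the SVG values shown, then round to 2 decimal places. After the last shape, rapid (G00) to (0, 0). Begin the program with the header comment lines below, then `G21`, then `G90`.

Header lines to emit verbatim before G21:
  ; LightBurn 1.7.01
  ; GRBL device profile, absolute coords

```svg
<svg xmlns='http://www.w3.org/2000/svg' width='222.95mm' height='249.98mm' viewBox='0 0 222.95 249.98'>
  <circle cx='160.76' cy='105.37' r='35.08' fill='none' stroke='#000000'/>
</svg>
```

1 u = 1 mm; y_m = 249.98 − y.

[1] `<circle>` circle, #000000→cut S716 F1663: (195.84,144.61) → (189.14,165.23) → (171.60,177.97) → (149.92,177.97) → (132.38,165.23) → (125.68,144.61) → (132.38,123.99) → (149.92,111.25) → (171.60,111.25) → (189.14,123.99) → (195.84,144.61) (closed)

; LightBurn 1.7.01
; GRBL device profile, absolute coords
G21
G90
G00 X195.84 Y144.61
M3 S716
G01 X189.14 Y165.23 F1663
G01 X171.60 Y177.97 F1663
G01 X149.92 Y177.97 F1663
G01 X132.38 Y165.23 F1663
G01 X125.68 Y144.61 F1663
G01 X132.38 Y123.99 F1663
G01 X149.92 Y111.25 F1663
G01 X171.60 Y111.25 F1663
G01 X189.14 Y123.99 F1663
G01 X195.84 Y144.61 F1663
M5
G00 X0.00 Y0.00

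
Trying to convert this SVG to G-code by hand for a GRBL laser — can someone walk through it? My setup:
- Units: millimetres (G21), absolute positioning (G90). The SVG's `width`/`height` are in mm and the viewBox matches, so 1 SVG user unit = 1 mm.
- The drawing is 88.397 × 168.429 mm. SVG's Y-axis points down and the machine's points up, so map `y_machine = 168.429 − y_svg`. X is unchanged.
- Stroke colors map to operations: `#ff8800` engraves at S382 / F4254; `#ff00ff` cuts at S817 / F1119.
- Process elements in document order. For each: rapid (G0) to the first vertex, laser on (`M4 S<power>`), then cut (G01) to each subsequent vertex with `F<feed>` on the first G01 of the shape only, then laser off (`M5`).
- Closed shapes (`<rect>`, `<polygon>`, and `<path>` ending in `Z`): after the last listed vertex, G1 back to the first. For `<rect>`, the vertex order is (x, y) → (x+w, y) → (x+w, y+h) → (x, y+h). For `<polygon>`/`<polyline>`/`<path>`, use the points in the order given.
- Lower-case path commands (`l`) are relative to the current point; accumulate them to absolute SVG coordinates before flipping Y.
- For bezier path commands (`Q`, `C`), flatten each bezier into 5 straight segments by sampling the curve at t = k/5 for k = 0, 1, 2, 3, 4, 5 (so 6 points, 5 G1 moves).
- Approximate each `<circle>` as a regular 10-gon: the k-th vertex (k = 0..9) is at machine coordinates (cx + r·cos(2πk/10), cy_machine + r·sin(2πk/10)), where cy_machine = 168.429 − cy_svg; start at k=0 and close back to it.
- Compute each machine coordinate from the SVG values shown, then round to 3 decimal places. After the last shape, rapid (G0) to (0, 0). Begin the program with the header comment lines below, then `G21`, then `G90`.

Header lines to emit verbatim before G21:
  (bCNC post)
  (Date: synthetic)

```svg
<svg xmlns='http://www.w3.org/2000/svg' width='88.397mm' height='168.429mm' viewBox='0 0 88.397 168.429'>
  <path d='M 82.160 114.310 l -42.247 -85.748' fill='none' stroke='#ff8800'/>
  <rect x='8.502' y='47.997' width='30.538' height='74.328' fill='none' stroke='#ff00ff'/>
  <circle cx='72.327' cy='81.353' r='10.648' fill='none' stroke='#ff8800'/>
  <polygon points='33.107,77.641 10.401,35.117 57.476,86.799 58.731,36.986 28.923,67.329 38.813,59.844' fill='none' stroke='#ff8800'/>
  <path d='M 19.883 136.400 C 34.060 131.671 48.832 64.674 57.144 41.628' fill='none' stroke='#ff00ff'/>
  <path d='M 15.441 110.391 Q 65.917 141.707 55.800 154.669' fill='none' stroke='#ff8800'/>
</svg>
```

(bCNC post)
(Date: synthetic)
G21
G90
G0 X82.160 Y54.119
M4 S382
G01 X39.913 Y139.867 F4254
M5
G0 X8.502 Y120.432
M4 S817
G01 X39.040 Y120.432 F1119
G01 X39.040 Y46.104
G01 X8.502 Y46.104
G01 X8.502 Y120.432
M5
G0 X82.975 Y87.076
M4 S382
G01 X80.941 Y93.335 F4254
G01 X75.617 Y97.203
G01 X69.037 Y97.203
G01 X63.713 Y93.335
G01 X61.679 Y87.076
G01 X63.713 Y80.817
G01 X69.037 Y76.949
G01 X75.617 Y76.949
G01 X80.941 Y80.817
G01 X82.975 Y87.076
M5
G0 X33.107 Y90.788
M4 S382
G01 X10.401 Y133.312 F4254
G01 X57.476 Y81.630
G01 X58.731 Y131.443
G01 X28.923 Y101.100
G01 X38.813 Y108.585
G01 X33.107 Y90.788
M5
G0 X19.883 Y32.029
M4 S817
G01 X28.404 Y41.489 F1119
G01 X36.729 Y60.794
G01 X44.520 Y84.847
G01 X51.438 Y108.549
G01 X57.144 Y126.801
M5
G0 X15.441 Y58.038
M4 S382
G01 X33.208 Y46.246 F4254
G01 X46.127 Y35.922
G01 X54.199 Y27.066
G01 X57.423 Y19.679
G01 X55.800 Y13.760
M5
G0 X0.000 Y0.000

viewBox `0 0 88.397 168.429` with mm width/height → 1 unit = 1 mm. Flip: y_m = 168.429 − y_svg.

**Shape 1** — `<path>` line segment, stroke `#ff8800` → engrave (S382, F4254). Machine vertices: (82.160,54.119) → (39.913,139.867). Open path.

**Shape 2** — `<rect>` rectangle, stroke `#ff00ff` → cut (S817, F1119). Machine vertices: (8.502,120.432) → (39.040,120.432) → (39.040,46.104) → (8.502,46.104) → (8.502,120.432). Closed: final G1 returns to the first vertex.

**Shape 3** — `<circle>` circle, stroke `#ff8800` → engrave (S382, F4254). Machine vertices: (82.975,87.076) → (80.941,93.335) → (75.617,97.203) → (69.037,97.203) → (63.713,93.335) → (61.679,87.076) → (63.713,80.817) → (69.037,76.949) → (75.617,76.949) → (80.941,80.817) → (82.975,87.076). Closed: final G1 returns to the first vertex.

**Shape 4** — `<polygon>` closed polygon, stroke `#ff8800` → engrave (S382, F4254). Machine vertices: (33.107,90.788) → (10.401,133.312) → (57.476,81.630) → (58.731,131.443) → (28.923,101.100) → (38.813,108.585) → (33.107,90.788). Closed: final G1 returns to the first vertex.

**Shape 5** — `<path>` cubic bezier, stroke `#ff00ff` → cut (S817, F1119). Control points (SVG): P0=(19.883,136.400), P1=(34.060,131.671), P2=(48.832,64.674), P3=(57.144,41.628); sampled at t=k/5. Machine vertices: (19.883,32.029) → (28.404,41.489) → (36.729,60.794) → (44.520,84.847) → (51.438,108.549) → (57.144,126.801). Open path.

**Shape 6** — `<path>` quadratic bezier, stroke `#ff8800` → engrave (S382, F4254). Control points (SVG): P0=(15.441,110.391), P1=(65.917,141.707), P2=(55.800,154.669); sampled at t=k/5. Machine vertices: (15.441,58.038) → (33.208,46.246) → (46.127,35.922) → (54.199,27.066) → (57.423,19.679) → (55.800,13.760). Open path.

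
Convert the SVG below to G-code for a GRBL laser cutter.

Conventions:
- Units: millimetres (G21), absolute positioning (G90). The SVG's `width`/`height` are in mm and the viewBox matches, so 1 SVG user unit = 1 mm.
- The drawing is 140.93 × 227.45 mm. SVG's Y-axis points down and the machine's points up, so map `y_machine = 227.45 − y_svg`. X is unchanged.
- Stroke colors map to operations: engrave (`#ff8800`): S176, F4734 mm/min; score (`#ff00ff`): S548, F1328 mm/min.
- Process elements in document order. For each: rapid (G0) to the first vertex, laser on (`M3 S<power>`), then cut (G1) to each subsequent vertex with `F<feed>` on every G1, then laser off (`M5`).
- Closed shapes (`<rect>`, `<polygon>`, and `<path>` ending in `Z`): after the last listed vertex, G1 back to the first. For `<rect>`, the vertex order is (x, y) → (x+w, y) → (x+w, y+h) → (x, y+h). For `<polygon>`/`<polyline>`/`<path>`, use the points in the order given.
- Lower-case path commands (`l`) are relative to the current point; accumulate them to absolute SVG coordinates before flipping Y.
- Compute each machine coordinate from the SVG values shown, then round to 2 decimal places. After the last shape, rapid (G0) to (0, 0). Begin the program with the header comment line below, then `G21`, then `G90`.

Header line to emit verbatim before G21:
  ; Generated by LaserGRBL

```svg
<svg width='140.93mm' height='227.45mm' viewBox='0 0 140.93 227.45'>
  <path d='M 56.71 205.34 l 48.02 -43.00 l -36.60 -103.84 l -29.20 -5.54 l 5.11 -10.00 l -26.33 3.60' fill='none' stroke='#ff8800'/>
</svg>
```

1 u = 1 mm; y_m = 227.45 − y.

[1] `<path>` open polyline, #ff8800→engrave S176 F4734: (56.71,22.11) → (104.73,65.11) → (68.13,168.95) → (38.93,174.49) → (44.04,184.49) → (17.71,180.89)

; Generated by LaserGRBL
G21
G90
G0 X56.71 Y22.11
M3 S176
G1 X104.73 Y65.11 F4734
G1 X68.13 Y168.95 F4734
G1 X38.93 Y174.49 F4734
G1 X44.04 Y184.49 F4734
G1 X17.71 Y180.89 F4734
M5
G0 X0.00 Y0.00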